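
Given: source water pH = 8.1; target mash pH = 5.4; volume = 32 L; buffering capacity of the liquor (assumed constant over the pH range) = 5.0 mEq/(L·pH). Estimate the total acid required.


acid = buffering capacity · (pH_source − pH_target) · V
acid = 5.0 · (8.1 − 5.4) · 32

432.0000 mEq


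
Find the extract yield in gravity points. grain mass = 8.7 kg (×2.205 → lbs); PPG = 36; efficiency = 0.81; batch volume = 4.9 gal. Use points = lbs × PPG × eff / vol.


lbs = 8.7 × 2.205 = 19.1835
points = 19.1835 × 36 × 0.81 / 4.9

114.1614 points


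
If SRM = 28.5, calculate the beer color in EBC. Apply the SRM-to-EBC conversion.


EBC = SRM · 1.97
EBC = 28.5 · 1.97

56.1450 EBC


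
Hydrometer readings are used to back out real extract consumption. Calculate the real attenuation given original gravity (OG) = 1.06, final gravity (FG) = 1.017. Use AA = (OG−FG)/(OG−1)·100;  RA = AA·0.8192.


AA = (1.06 − 1.017)/(1.06 − 1)·100 = 71.6667
RA = 71.6667·0.8192

58.7093 %


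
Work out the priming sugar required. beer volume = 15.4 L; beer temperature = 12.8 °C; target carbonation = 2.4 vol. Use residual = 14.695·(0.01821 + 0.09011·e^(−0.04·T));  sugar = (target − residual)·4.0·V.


residual = 14.695·(0.01821 + 0.09011·e^(−0.04·12.8)) = 1.0612
sugar = (2.4 − 1.0612)·4.0·15.4

82.4723 g


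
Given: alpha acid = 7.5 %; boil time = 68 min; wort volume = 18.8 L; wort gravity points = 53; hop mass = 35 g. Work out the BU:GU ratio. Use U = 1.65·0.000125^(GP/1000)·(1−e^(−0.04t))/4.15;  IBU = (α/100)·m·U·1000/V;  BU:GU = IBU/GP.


U = 1.65·0.000125^(53/1000)·(1−e^(−0.04·68))/4.15 = 0.2307
IBU = (7.5/100)·35·0.2307·1000/18.8 = 32.2069
BU:GU = 32.2069/53

0.6077


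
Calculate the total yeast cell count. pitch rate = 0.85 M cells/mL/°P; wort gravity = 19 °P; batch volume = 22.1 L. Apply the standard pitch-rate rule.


cells (billions) = rate · V_L · °P
cells = 0.85 · 22.1 · 19

356.9150 billion cells


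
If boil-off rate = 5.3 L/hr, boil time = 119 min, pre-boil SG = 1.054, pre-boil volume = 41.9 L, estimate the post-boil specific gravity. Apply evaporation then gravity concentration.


V_post = V_pre − rate·(t/60);  SG_post = 1 + (SG_pre−1)·V_pre/V_post
V_post = 41.9 − 5.3·(119/60) = 31.3883
SG_post = 1 + (1.054 − 1)·41.9/31.3883

1.0721


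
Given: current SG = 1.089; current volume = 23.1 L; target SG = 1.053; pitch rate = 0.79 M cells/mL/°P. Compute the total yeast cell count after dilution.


V_w = V·((SG_c−1)/(SG_t−1)−1);  °P = 259 − 259/SG_t;  cells = rate·(V+V_w)·°P
V_w = 23.1·((1.089−1)/(1.053−1)−1) = 15.6906
V_final = 23.1 + 15.6906 = 38.7906
°P = 259 − 259/1.053 = 13.0361
cells = 0.79·38.7906·13.0361

399.4850 billion cells


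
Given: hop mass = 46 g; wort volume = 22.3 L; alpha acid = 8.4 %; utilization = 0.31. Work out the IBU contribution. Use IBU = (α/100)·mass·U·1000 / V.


IBU = (8.4/100)·46·0.31·1000 / 22.3

53.7148 IBU


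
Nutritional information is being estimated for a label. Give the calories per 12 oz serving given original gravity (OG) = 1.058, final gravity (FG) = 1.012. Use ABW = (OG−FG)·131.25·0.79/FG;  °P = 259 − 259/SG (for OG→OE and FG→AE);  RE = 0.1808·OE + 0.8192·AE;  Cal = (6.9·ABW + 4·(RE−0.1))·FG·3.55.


ABW = (1.058 − 1.012)·131.25·0.79/1.012 = 4.7131
OE = 259 − 259/1.058 = 14.1985 °P
AE = 259 − 259/1.012 = 3.0711 °P
RE = 0.1808·14.1985 + 0.8192·3.0711 = 5.0830 °P
Cal = (6.9·4.7131 + 4·(5.0830−0.1))·1.012·3.55

188.4392 kcal


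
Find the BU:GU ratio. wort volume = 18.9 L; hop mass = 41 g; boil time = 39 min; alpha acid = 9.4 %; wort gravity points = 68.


U = 1.65·0.000125^(GP/1000)·(1−e^(−0.04t))/4.15;  IBU = (α/100)·m·U·1000/V;  BU:GU = IBU/GP
U = 1.65·0.000125^(68/1000)·(1−e^(−0.04·39))/4.15 = 0.1704
IBU = (9.4/100)·41·0.1704·1000/18.9 = 34.7559
BU:GU = 34.7559/68

0.5111


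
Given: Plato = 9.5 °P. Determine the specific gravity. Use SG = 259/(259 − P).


SG = 259/(259 − 9.5)

1.0381


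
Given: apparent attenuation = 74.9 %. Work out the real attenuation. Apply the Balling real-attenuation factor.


RA = AA · 0.8192
RA = 74.9 · 0.8192

61.3581 %


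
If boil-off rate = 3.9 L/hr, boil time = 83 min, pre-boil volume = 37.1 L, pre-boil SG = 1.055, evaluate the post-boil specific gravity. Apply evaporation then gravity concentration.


V_post = V_pre − rate·(t/60);  SG_post = 1 + (SG_pre−1)·V_pre/V_post
V_post = 37.1 − 3.9·(83/60) = 31.7050
SG_post = 1 + (1.055 − 1)·37.1/31.7050

1.0644


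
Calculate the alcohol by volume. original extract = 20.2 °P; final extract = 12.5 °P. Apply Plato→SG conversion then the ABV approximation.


SG = 259/(259 − P);  ABV = (OG − FG)·131.25
OG = 259/(259 − 20.2) = 1.0846
FG = 259/(259 − 12.5) = 1.0507
ABV = (1.0846 − 1.0507)·131.25

4.4467 % ABV


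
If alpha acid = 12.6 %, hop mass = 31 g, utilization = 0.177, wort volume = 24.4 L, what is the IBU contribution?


IBU = (α/100)·mass·U·1000 / V
IBU = (12.6/100)·31·0.177·1000 / 24.4

28.3345 IBU


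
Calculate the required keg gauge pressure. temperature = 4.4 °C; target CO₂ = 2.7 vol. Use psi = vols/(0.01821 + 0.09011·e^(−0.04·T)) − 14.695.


psi = 2.7/(0.01821 + 0.09011·e^(−0.04·4.4)) − 14.695

14.0964 psi


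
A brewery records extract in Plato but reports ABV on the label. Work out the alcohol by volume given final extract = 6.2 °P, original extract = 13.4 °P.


SG = 259/(259 − P);  ABV = (OG − FG)·131.25
OG = 259/(259 − 13.4) = 1.0546
FG = 259/(259 − 6.2) = 1.0245
ABV = (1.0546 − 1.0245)·131.25

3.9421 % ABV


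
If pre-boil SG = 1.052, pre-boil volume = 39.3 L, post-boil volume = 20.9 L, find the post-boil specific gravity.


SG_post = 1 + (SG_pre − 1)·V_pre/V_post
pts_pre = (1.052 − 1)·1000 = 52.0000
pts_post = 52.0000·39.3/20.9 = 97.7799
SG_post = 1 + 97.7799/1000

1.0978


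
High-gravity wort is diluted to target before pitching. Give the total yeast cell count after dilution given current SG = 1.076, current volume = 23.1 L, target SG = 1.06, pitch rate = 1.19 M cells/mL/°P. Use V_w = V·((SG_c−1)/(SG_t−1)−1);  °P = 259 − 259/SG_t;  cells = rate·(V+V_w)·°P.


V_w = 23.1·((1.076−1)/(1.06−1)−1) = 6.1600
V_final = 23.1 + 6.1600 = 29.2600
°P = 259 − 259/1.06 = 14.6604
cells = 1.19·29.2600·14.6604

510.4655 billion cells


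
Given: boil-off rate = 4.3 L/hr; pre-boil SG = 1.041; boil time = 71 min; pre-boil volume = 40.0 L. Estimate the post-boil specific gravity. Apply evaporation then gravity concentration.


V_post = V_pre − rate·(t/60);  SG_post = 1 + (SG_pre−1)·V_pre/V_post
V_post = 40.0 − 4.3·(71/60) = 34.9117
SG_post = 1 + (1.041 − 1)·40.0/34.9117

1.0470


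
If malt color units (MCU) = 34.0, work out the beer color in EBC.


SRM = 1.4922·MCU^0.6859;  EBC = SRM·1.97
SRM = 1.4922·34.0^0.6859 = 16.7598
EBC = 16.7598·1.97

33.0168 EBC


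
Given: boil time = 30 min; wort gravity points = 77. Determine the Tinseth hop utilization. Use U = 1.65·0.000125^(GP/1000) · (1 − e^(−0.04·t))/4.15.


bigness = 1.65·0.000125^(77/1000) = 0.8259
boil_factor = (1 − e^(−0.04·30))/4.15 = 0.1684
U = 0.8259 · 0.1684

0.1391


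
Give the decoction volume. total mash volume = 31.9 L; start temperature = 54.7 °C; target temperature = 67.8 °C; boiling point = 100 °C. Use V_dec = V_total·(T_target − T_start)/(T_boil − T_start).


V_dec = 31.9·(67.8 − 54.7)/(100 − 54.7)

9.2249 L


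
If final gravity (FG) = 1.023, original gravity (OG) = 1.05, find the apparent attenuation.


AA = (OG − FG)/(OG − 1) · 100
AA = (1.05 − 1.023)/(1.05 − 1) · 100

54.0000 %


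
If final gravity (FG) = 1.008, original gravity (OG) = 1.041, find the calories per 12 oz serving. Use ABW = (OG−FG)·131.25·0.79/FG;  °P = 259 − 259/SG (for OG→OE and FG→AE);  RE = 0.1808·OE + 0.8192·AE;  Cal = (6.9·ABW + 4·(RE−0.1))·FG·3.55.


ABW = (1.041 − 1.008)·131.25·0.79/1.008 = 3.3945
OE = 259 − 259/1.041 = 10.2008 °P
AE = 259 − 259/1.008 = 2.0556 °P
RE = 0.1808·10.2008 + 0.8192·2.0556 = 3.5282 °P
Cal = (6.9·3.3945 + 4·(3.5282−0.1))·1.008·3.55

132.8843 kcal


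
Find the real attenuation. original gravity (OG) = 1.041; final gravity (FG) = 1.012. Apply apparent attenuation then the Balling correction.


AA = (OG−FG)/(OG−1)·100;  RA = AA·0.8192
AA = (1.041 − 1.012)/(1.041 − 1)·100 = 70.7317
RA = 70.7317·0.8192

57.9434 %


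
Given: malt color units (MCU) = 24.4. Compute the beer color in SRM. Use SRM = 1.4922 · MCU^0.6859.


SRM = 1.4922 · 24.4^0.6859

13.3487 SRM


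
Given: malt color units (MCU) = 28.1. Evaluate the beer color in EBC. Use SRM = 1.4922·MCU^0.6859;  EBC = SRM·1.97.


SRM = 1.4922·28.1^0.6859 = 14.7060
EBC = 14.7060·1.97

28.9708 EBC


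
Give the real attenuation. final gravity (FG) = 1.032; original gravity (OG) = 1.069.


AA = (OG−FG)/(OG−1)·100;  RA = AA·0.8192
AA = (1.069 − 1.032)/(1.069 − 1)·100 = 53.6232
RA = 53.6232·0.8192

43.9281 %


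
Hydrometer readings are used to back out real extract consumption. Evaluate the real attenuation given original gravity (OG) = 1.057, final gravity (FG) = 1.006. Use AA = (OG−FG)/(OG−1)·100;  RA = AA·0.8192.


AA = (1.057 − 1.006)/(1.057 − 1)·100 = 89.4737
RA = 89.4737·0.8192

73.2968 %


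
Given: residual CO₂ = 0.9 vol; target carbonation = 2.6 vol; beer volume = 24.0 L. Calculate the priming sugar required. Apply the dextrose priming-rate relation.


sugar = (target − residual)·4.0·V
sugar = (2.6 − 0.9)·4.0·24.0

163.2000 g


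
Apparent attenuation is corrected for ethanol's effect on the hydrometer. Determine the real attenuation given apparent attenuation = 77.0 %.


RA = AA · 0.8192
RA = 77.0 · 0.8192

63.0784 %


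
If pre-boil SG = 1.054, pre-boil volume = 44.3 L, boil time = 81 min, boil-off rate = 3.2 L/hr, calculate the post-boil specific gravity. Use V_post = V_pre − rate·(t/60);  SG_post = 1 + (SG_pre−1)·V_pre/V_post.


V_post = 44.3 − 3.2·(81/60) = 39.9800
SG_post = 1 + (1.054 − 1)·44.3/39.9800

1.0598


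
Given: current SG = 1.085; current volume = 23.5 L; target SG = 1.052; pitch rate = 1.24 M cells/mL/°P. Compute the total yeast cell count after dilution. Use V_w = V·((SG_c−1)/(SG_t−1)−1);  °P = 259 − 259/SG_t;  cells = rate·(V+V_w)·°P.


V_w = 23.5·((1.085−1)/(1.052−1)−1) = 14.9135
V_final = 23.5 + 14.9135 = 38.4135
°P = 259 − 259/1.052 = 12.8023
cells = 1.24·38.4135·12.8023

609.8071 billion cells


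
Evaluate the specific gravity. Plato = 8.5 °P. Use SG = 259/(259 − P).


SG = 259/(259 − 8.5)

1.0339


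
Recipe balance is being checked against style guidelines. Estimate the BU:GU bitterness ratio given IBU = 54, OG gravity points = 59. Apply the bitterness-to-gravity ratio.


BU:GU = IBU / OG_points
BU:GU = 54 / 59

0.9153


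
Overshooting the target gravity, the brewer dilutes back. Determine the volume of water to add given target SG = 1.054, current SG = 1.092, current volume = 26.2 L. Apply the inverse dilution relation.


V_water = V·((SG_curr − 1)/(SG_target − 1) − 1)
V_water = 26.2·((1.092 − 1)/(1.054 − 1) − 1)

18.4370 L


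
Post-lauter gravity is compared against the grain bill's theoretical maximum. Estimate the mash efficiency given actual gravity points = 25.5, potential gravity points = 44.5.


efficiency = actual / potential × 100
efficiency = 25.5 / 44.5 × 100

57.3034 %


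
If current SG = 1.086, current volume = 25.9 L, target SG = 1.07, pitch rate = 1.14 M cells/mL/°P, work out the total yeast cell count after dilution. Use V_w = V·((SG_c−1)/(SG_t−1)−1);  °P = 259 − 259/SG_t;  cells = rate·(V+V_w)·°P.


V_w = 25.9·((1.086−1)/(1.07−1)−1) = 5.9200
V_final = 25.9 + 5.9200 = 31.8200
°P = 259 − 259/1.07 = 16.9439
cells = 1.14·31.8200·16.9439

614.6375 billion cells


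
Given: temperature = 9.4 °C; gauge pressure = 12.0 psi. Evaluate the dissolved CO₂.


vols = (P + 14.695)·(0.01821 + 0.09011·e^(−0.04·T))
vols = (12.0 + 14.695)·(0.01821 + 0.09011·e^(−0.04·9.4))

2.1377 volumes


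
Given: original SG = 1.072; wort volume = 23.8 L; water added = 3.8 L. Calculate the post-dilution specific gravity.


SG_new = 1 + (SG_old − 1)·V_old/(V_old + V_water)
pts = (1.072 − 1)·1000·23.8/(23.8 + 3.8) = 62.0870
SG_new = 1 + 62.0870/1000

1.0621


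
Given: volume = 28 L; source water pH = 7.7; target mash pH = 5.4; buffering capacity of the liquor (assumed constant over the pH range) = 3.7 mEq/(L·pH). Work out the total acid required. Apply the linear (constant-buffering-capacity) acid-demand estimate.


acid = buffering capacity · (pH_source − pH_target) · V
acid = 3.7 · (7.7 − 5.4) · 28

238.2800 mEq


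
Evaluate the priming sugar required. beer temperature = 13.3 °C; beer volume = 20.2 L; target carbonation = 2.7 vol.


residual = 14.695·(0.01821 + 0.09011·e^(−0.04·T));  sugar = (target − residual)·4.0·V
residual = 14.695·(0.01821 + 0.09011·e^(−0.04·13.3)) = 1.0454
sugar = (2.7 − 1.0454)·4.0·20.2

133.6877 g


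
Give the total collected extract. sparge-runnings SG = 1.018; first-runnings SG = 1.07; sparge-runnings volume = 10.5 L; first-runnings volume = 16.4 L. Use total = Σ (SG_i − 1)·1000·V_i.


first = (1.07 − 1)·1000·16.4 = 1148.0000
sparge = (1.018 − 1)·1000·10.5 = 189.0000
total = 1148.0000 + 189.0000

1337.0000 gravity·L


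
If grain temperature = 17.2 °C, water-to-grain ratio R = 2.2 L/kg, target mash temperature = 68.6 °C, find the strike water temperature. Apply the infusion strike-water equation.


T_strike = (0.41/R)·(T_mash − T_grain) + T_mash
T_strike = (0.41/2.2)·(68.6 − 17.2) + 68.6

78.1791 °C


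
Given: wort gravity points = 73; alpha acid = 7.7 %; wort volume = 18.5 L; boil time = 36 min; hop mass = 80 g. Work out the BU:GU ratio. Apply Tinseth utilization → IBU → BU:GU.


U = 1.65·0.000125^(GP/1000)·(1−e^(−0.04t))/4.15;  IBU = (α/100)·m·U·1000/V;  BU:GU = IBU/GP
U = 1.65·0.000125^(73/1000)·(1−e^(−0.04·36))/4.15 = 0.1574
IBU = (7.7/100)·80·0.1574·1000/18.5 = 52.4185
BU:GU = 52.4185/73

0.7181


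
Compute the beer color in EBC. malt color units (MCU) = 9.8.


SRM = 1.4922·MCU^0.6859;  EBC = SRM·1.97
SRM = 1.4922·9.8^0.6859 = 7.1402
EBC = 7.1402·1.97

14.0661 EBC


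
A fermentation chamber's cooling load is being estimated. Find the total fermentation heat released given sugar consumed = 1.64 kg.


Q = m_sugar · 590 kJ/kg
Q = 1.64 · 590

967.6000 kJ


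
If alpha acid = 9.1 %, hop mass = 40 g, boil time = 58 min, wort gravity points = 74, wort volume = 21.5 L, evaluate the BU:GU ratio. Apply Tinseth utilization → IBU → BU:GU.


U = 1.65·0.000125^(GP/1000)·(1−e^(−0.04t))/4.15;  IBU = (α/100)·m·U·1000/V;  BU:GU = IBU/GP
U = 1.65·0.000125^(74/1000)·(1−e^(−0.04·58))/4.15 = 0.1844
IBU = (9.1/100)·40·0.1844·1000/21.5 = 31.2137
BU:GU = 31.2137/74

0.4218


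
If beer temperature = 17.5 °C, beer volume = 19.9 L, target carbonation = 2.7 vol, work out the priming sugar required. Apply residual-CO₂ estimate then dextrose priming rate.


residual = 14.695·(0.01821 + 0.09011·e^(−0.04·T));  sugar = (target − residual)·4.0·V
residual = 14.695·(0.01821 + 0.09011·e^(−0.04·17.5)) = 0.9252
sugar = (2.7 − 0.9252)·4.0·19.9

141.2775 g


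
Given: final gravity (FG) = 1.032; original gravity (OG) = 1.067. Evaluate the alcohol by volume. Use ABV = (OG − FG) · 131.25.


ABV = (1.067 − 1.032) · 131.25

4.5937 % ABV


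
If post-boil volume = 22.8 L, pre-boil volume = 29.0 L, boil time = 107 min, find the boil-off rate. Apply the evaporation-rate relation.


rate = (V_pre − V_post) / (t_min/60)
rate = (29.0 − 22.8) / (107/60)

3.4766 L/hr


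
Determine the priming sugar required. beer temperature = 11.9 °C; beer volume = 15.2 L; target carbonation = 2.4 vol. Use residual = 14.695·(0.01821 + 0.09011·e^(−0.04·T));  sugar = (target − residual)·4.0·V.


residual = 14.695·(0.01821 + 0.09011·e^(−0.04·11.9)) = 1.0903
sugar = (2.4 − 1.0903)·4.0·15.2

79.6327 g


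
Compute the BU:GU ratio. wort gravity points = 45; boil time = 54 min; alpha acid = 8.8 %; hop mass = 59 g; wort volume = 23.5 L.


U = 1.65·0.000125^(GP/1000)·(1−e^(−0.04t))/4.15;  IBU = (α/100)·m·U·1000/V;  BU:GU = IBU/GP
U = 1.65·0.000125^(45/1000)·(1−e^(−0.04·54))/4.15 = 0.2347
IBU = (8.8/100)·59·0.2347·1000/23.5 = 51.8618
BU:GU = 51.8618/45

1.1525


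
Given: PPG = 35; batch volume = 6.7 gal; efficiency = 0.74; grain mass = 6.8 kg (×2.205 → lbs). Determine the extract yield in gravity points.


points = lbs × PPG × eff / vol
lbs = 6.8 × 2.205 = 14.9940
points = 14.9940 × 35 × 0.74 / 6.7

57.9619 points


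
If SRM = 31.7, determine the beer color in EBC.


EBC = SRM · 1.97
EBC = 31.7 · 1.97

62.4490 EBC


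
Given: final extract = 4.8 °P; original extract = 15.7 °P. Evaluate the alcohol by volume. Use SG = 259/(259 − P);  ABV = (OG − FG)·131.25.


OG = 259/(259 − 15.7) = 1.0645
FG = 259/(259 − 4.8) = 1.0189
ABV = (1.0645 − 1.0189)·131.25

5.9911 % ABV


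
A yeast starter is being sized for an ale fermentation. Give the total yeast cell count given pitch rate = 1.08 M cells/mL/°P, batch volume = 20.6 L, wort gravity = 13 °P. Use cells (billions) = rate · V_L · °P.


cells = 1.08 · 20.6 · 13

289.2240 billion cells


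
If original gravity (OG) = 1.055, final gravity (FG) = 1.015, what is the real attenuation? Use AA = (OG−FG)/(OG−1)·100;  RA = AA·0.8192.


AA = (1.055 − 1.015)/(1.055 − 1)·100 = 72.7273
RA = 72.7273·0.8192

59.5782 %


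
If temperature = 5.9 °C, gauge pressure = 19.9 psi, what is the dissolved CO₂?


vols = (P + 14.695)·(0.01821 + 0.09011·e^(−0.04·T))
vols = (19.9 + 14.695)·(0.01821 + 0.09011·e^(−0.04·5.9))

3.0920 volumes


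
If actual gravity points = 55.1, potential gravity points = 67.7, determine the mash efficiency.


efficiency = actual / potential × 100
efficiency = 55.1 / 67.7 × 100

81.3885 %


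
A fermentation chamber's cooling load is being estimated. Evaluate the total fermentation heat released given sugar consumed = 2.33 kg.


Q = m_sugar · 590 kJ/kg
Q = 2.33 · 590

1374.7000 kJ


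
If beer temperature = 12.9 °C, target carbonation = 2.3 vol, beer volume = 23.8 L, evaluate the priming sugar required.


residual = 14.695·(0.01821 + 0.09011·e^(−0.04·T));  sugar = (target − residual)·4.0·V
residual = 14.695·(0.01821 + 0.09011·e^(−0.04·12.9)) = 1.0580
sugar = (2.3 − 1.0580)·4.0·23.8

118.2388 g


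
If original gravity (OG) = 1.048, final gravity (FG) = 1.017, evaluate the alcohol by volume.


ABV = (OG − FG) · 131.25
ABV = (1.048 − 1.017) · 131.25

4.0688 % ABV


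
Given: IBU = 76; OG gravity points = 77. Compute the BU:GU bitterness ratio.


BU:GU = IBU / OG_points
BU:GU = 76 / 77

0.9870


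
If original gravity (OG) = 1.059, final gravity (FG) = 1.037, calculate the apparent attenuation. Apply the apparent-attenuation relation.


AA = (OG − FG)/(OG − 1) · 100
AA = (1.059 − 1.037)/(1.059 − 1) · 100

37.2881 %


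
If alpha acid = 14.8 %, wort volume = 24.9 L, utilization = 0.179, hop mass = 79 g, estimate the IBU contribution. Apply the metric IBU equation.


IBU = (α/100)·mass·U·1000 / V
IBU = (14.8/100)·79·0.179·1000 / 24.9

84.0509 IBU


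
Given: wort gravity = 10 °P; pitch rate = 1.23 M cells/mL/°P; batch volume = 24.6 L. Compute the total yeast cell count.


cells (billions) = rate · V_L · °P
cells = 1.23 · 24.6 · 10

302.5800 billion cells


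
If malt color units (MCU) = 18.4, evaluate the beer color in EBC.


SRM = 1.4922·MCU^0.6859;  EBC = SRM·1.97
SRM = 1.4922·18.4^0.6859 = 10.9993
EBC = 10.9993·1.97

21.6686 EBC


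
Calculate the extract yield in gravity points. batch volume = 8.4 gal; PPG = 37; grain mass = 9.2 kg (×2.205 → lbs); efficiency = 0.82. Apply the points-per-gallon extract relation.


points = lbs × PPG × eff / vol
lbs = 9.2 × 2.205 = 20.2860
points = 20.2860 × 37 × 0.82 / 8.4

73.2711 points


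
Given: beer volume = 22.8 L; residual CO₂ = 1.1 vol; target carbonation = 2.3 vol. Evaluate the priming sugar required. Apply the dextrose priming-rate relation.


sugar = (target − residual)·4.0·V
sugar = (2.3 − 1.1)·4.0·22.8

109.4400 g


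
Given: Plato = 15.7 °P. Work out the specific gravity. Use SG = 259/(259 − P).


SG = 259/(259 − 15.7)

1.0645


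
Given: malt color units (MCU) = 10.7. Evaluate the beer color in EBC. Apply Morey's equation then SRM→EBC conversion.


SRM = 1.4922·MCU^0.6859;  EBC = SRM·1.97
SRM = 1.4922·10.7^0.6859 = 7.5837
EBC = 7.5837·1.97

14.9399 EBC


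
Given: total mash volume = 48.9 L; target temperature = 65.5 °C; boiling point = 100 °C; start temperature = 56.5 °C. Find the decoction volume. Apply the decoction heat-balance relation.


V_dec = V_total·(T_target − T_start)/(T_boil − T_start)
V_dec = 48.9·(65.5 − 56.5)/(100 − 56.5)

10.1172 L


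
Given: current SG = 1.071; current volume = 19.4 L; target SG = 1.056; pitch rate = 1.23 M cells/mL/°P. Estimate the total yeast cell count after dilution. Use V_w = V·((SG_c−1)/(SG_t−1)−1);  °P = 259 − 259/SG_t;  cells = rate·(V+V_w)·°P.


V_w = 19.4·((1.071−1)/(1.056−1)−1) = 5.1964
V_final = 19.4 + 5.1964 = 24.5964
°P = 259 − 259/1.056 = 13.7348
cells = 1.23·24.5964·13.7348

415.5287 billion cells


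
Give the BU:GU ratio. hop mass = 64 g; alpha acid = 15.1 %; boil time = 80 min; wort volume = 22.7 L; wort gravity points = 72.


U = 1.65·0.000125^(GP/1000)·(1−e^(−0.04t))/4.15;  IBU = (α/100)·m·U·1000/V;  BU:GU = IBU/GP
U = 1.65·0.000125^(72/1000)·(1−e^(−0.04·80))/4.15 = 0.1997
IBU = (15.1/100)·64·0.1997·1000/22.7 = 85.0101
BU:GU = 85.0101/72

1.1807


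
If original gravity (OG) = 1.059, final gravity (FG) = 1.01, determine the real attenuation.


AA = (OG−FG)/(OG−1)·100;  RA = AA·0.8192
AA = (1.059 − 1.01)/(1.059 − 1)·100 = 83.0508
RA = 83.0508·0.8192

68.0353 %


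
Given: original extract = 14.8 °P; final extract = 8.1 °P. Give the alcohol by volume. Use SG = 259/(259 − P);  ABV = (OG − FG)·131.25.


OG = 259/(259 − 14.8) = 1.0606
FG = 259/(259 − 8.1) = 1.0323
ABV = (1.0606 − 1.0323)·131.25

3.7173 % ABV


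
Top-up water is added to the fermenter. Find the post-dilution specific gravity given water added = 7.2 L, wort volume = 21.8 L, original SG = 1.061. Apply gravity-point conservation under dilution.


SG_new = 1 + (SG_old − 1)·V_old/(V_old + V_water)
pts = (1.061 − 1)·1000·21.8/(21.8 + 7.2) = 45.8552
SG_new = 1 + 45.8552/1000

1.0459


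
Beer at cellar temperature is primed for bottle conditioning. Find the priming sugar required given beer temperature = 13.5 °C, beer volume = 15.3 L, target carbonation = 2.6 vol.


residual = 14.695·(0.01821 + 0.09011·e^(−0.04·T));  sugar = (target − residual)·4.0·V
residual = 14.695·(0.01821 + 0.09011·e^(−0.04·13.5)) = 1.0393
sugar = (2.6 − 1.0393)·4.0·15.3

95.5178 g


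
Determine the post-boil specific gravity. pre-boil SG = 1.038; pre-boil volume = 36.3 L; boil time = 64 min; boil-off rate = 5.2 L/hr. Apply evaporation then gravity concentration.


V_post = V_pre − rate·(t/60);  SG_post = 1 + (SG_pre−1)·V_pre/V_post
V_post = 36.3 − 5.2·(64/60) = 30.7533
SG_post = 1 + (1.038 − 1)·36.3/30.7533

1.0449


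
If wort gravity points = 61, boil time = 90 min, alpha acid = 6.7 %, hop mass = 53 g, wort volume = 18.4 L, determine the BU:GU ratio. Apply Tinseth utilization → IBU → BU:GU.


U = 1.65·0.000125^(GP/1000)·(1−e^(−0.04t))/4.15;  IBU = (α/100)·m·U·1000/V;  BU:GU = IBU/GP
U = 1.65·0.000125^(61/1000)·(1−e^(−0.04·90))/4.15 = 0.2235
IBU = (6.7/100)·53·0.2235·1000/18.4 = 43.1369
BU:GU = 43.1369/61

0.7072


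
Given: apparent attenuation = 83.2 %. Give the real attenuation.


RA = AA · 0.8192
RA = 83.2 · 0.8192

68.1574 %


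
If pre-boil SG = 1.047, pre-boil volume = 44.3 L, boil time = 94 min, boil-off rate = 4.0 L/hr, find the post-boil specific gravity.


V_post = V_pre − rate·(t/60);  SG_post = 1 + (SG_pre−1)·V_pre/V_post
V_post = 44.3 − 4.0·(94/60) = 38.0333
SG_post = 1 + (1.047 − 1)·44.3/38.0333

1.0547


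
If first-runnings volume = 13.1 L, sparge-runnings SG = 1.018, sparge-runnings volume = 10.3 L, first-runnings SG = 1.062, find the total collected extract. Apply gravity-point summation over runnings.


total = Σ (SG_i − 1)·1000·V_i
first = (1.062 − 1)·1000·13.1 = 812.2000
sparge = (1.018 − 1)·1000·10.3 = 185.4000
total = 812.2000 + 185.4000

997.6000 gravity·L


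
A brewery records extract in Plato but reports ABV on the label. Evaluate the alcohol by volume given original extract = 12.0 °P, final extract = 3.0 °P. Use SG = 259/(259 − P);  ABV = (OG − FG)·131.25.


OG = 259/(259 − 12.0) = 1.0486
FG = 259/(259 − 3.0) = 1.0117
ABV = (1.0486 − 1.0117)·131.25

4.8384 % ABV


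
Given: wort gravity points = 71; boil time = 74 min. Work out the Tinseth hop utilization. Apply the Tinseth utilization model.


U = 1.65·0.000125^(GP/1000) · (1 − e^(−0.04·t))/4.15
bigness = 1.65·0.000125^(71/1000) = 0.8717
boil_factor = (1 − e^(−0.04·74))/4.15 = 0.2285
U = 0.8717 · 0.2285

0.1992


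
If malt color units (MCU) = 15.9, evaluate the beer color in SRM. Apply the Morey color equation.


SRM = 1.4922 · MCU^0.6859
SRM = 1.4922 · 15.9^0.6859

9.9510 SRM


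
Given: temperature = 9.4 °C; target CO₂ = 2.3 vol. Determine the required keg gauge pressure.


psi = vols/(0.01821 + 0.09011·e^(−0.04·T)) − 14.695
psi = 2.3/(0.01821 + 0.09011·e^(−0.04·9.4)) − 14.695

14.0264 psi


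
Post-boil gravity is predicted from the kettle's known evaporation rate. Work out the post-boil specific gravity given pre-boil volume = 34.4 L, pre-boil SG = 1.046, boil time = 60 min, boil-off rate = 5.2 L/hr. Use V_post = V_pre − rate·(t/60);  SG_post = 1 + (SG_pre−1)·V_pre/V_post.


V_post = 34.4 − 5.2·(60/60) = 29.2000
SG_post = 1 + (1.046 − 1)·34.4/29.2000

1.0542


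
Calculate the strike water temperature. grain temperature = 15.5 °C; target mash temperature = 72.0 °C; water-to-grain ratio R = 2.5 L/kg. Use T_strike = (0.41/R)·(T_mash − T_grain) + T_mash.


T_strike = (0.41/2.5)·(72.0 − 15.5) + 72.0

81.2660 °C


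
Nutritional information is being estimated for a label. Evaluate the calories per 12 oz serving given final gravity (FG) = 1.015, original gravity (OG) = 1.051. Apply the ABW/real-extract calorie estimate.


ABW = (OG−FG)·131.25·0.79/FG;  °P = 259 − 259/SG (for OG→OE and FG→AE);  RE = 0.1808·OE + 0.8192·AE;  Cal = (6.9·ABW + 4·(RE−0.1))·FG·3.55
ABW = (1.051 − 1.015)·131.25·0.79/1.015 = 3.6776
OE = 259 − 259/1.051 = 12.5680 °P
AE = 259 − 259/1.015 = 3.8276 °P
RE = 0.1808·12.5680 + 0.8192·3.8276 = 5.4079 °P
Cal = (6.9·3.6776 + 4·(5.4079−0.1))·1.015·3.55

167.9359 kcal


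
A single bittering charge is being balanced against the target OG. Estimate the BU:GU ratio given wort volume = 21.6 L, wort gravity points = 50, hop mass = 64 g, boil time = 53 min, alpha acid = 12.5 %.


U = 1.65·0.000125^(GP/1000)·(1−e^(−0.04t))/4.15;  IBU = (α/100)·m·U·1000/V;  BU:GU = IBU/GP
U = 1.65·0.000125^(50/1000)·(1−e^(−0.04·53))/4.15 = 0.2232
IBU = (12.5/100)·64·0.2232·1000/21.6 = 82.6770
BU:GU = 82.6770/50

1.6535


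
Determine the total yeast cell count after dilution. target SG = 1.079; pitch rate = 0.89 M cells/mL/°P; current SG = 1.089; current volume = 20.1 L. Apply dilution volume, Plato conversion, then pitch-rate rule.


V_w = V·((SG_c−1)/(SG_t−1)−1);  °P = 259 − 259/SG_t;  cells = rate·(V+V_w)·°P
V_w = 20.1·((1.089−1)/(1.079−1)−1) = 2.5443
V_final = 20.1 + 2.5443 = 22.6443
°P = 259 − 259/1.079 = 18.9629
cells = 0.89·22.6443·18.9629

382.1681 billion cells


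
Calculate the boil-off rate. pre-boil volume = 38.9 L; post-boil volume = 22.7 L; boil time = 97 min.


rate = (V_pre − V_post) / (t_min/60)
rate = (38.9 − 22.7) / (97/60)

10.0206 L/hr


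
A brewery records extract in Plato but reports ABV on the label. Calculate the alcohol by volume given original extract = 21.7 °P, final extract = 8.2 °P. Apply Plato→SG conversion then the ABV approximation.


SG = 259/(259 − P);  ABV = (OG − FG)·131.25
OG = 259/(259 − 21.7) = 1.0914
FG = 259/(259 − 8.2) = 1.0327
ABV = (1.0914 − 1.0327)·131.25

7.7109 % ABV


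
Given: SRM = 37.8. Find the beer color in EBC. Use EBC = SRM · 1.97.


EBC = 37.8 · 1.97

74.4660 EBC


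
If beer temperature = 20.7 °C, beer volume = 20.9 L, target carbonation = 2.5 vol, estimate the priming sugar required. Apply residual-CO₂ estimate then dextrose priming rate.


residual = 14.695·(0.01821 + 0.09011·e^(−0.04·T));  sugar = (target − residual)·4.0·V
residual = 14.695·(0.01821 + 0.09011·e^(−0.04·20.7)) = 0.8462
sugar = (2.5 − 0.8462)·4.0·20.9

138.2615 g


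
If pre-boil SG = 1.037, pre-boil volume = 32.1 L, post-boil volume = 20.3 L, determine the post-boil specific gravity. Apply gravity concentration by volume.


SG_post = 1 + (SG_pre − 1)·V_pre/V_post
pts_pre = (1.037 − 1)·1000 = 37.0000
pts_post = 37.0000·32.1/20.3 = 58.5074
SG_post = 1 + 58.5074/1000

1.0585


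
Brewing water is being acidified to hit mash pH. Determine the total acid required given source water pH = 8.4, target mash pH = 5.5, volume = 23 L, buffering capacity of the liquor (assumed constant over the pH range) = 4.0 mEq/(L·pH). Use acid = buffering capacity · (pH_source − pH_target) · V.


acid = 4.0 · (8.4 − 5.5) · 23

266.8000 mEq


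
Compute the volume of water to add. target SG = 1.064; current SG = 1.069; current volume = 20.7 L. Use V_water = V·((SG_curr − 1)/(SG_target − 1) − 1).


V_water = 20.7·((1.069 − 1)/(1.064 − 1) − 1)

1.6172 L


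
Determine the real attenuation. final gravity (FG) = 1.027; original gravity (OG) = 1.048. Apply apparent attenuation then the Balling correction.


AA = (OG−FG)/(OG−1)·100;  RA = AA·0.8192
AA = (1.048 − 1.027)/(1.048 − 1)·100 = 43.7500
RA = 43.7500·0.8192

35.8400 %


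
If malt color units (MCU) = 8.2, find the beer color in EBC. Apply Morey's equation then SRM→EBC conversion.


SRM = 1.4922·MCU^0.6859;  EBC = SRM·1.97
SRM = 1.4922·8.2^0.6859 = 6.3185
EBC = 6.3185·1.97

12.4474 EBC


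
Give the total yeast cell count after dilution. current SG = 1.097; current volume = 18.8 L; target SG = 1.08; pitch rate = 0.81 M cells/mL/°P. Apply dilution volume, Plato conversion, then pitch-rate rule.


V_w = V·((SG_c−1)/(SG_t−1)−1);  °P = 259 − 259/SG_t;  cells = rate·(V+V_w)·°P
V_w = 18.8·((1.097−1)/(1.08−1)−1) = 3.9950
V_final = 18.8 + 3.9950 = 22.7950
°P = 259 − 259/1.08 = 19.1852
cells = 0.81·22.7950·19.1852

354.2343 billion cells


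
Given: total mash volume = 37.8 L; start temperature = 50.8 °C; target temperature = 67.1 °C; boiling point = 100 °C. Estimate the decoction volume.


V_dec = V_total·(T_target − T_start)/(T_boil − T_start)
V_dec = 37.8·(67.1 − 50.8)/(100 − 50.8)

12.5232 L


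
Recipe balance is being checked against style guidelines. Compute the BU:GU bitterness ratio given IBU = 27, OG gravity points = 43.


BU:GU = IBU / OG_points
BU:GU = 27 / 43

0.6279


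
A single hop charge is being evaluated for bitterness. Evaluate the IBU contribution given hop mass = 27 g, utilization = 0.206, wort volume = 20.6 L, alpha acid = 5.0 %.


IBU = (α/100)·mass·U·1000 / V
IBU = (5.0/100)·27·0.206·1000 / 20.6

13.5000 IBU


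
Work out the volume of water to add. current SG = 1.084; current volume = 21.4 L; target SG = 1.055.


V_water = V·((SG_curr − 1)/(SG_target − 1) − 1)
V_water = 21.4·((1.084 − 1)/(1.055 − 1) − 1)

11.2836 L


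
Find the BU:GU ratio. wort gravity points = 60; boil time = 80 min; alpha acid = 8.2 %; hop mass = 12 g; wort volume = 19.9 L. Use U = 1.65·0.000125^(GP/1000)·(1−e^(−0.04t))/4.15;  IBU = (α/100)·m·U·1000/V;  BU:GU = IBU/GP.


U = 1.65·0.000125^(60/1000)·(1−e^(−0.04·80))/4.15 = 0.2224
IBU = (8.2/100)·12·0.2224·1000/19.9 = 10.9981
BU:GU = 10.9981/60

0.1833


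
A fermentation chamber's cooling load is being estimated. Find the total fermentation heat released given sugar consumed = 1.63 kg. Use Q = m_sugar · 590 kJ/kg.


Q = 1.63 · 590

961.7000 kJ


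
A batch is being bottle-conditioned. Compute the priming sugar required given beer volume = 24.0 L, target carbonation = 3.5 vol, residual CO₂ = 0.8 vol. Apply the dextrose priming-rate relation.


sugar = (target − residual)·4.0·V
sugar = (3.5 − 0.8)·4.0·24.0

259.2000 g


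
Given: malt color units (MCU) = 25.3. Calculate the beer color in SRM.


SRM = 1.4922 · MCU^0.6859
SRM = 1.4922 · 25.3^0.6859

13.6845 SRM


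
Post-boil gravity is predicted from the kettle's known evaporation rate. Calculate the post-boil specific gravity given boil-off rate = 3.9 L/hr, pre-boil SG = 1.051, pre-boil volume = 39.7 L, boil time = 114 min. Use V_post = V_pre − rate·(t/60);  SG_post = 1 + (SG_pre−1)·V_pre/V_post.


V_post = 39.7 − 3.9·(114/60) = 32.2900
SG_post = 1 + (1.051 − 1)·39.7/32.2900

1.0627


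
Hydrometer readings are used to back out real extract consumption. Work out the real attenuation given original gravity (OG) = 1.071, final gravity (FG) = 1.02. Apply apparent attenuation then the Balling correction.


AA = (OG−FG)/(OG−1)·100;  RA = AA·0.8192
AA = (1.071 − 1.02)/(1.071 − 1)·100 = 71.8310
RA = 71.8310·0.8192

58.8439 %


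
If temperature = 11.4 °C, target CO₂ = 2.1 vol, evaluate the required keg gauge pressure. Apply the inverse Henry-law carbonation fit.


psi = vols/(0.01821 + 0.09011·e^(−0.04·T)) − 14.695
psi = 2.1/(0.01821 + 0.09011·e^(−0.04·11.4)) − 14.695

13.1849 psi


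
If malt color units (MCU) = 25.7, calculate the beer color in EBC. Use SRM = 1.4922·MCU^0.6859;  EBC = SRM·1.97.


SRM = 1.4922·25.7^0.6859 = 13.8325
EBC = 13.8325·1.97

27.2500 EBC


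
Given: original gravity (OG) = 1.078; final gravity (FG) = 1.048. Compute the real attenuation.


AA = (OG−FG)/(OG−1)·100;  RA = AA·0.8192
AA = (1.078 − 1.048)/(1.078 − 1)·100 = 38.4615
RA = 38.4615·0.8192

31.5077 %


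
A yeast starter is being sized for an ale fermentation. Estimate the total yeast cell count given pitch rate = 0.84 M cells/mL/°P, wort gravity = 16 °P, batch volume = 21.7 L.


cells (billions) = rate · V_L · °P
cells = 0.84 · 21.7 · 16

291.6480 billion cells


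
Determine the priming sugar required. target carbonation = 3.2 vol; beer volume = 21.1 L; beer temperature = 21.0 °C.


residual = 14.695·(0.01821 + 0.09011·e^(−0.04·T));  sugar = (target − residual)·4.0·V
residual = 14.695·(0.01821 + 0.09011·e^(−0.04·21.0)) = 0.8393
sugar = (3.2 − 0.8393)·4.0·21.1

199.2471 g


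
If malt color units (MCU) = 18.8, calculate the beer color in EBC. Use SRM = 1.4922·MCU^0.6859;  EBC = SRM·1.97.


SRM = 1.4922·18.8^0.6859 = 11.1628
EBC = 11.1628·1.97

21.9907 EBC


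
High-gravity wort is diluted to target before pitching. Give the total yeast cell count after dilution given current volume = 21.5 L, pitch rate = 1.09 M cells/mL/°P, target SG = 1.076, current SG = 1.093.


V_w = V·((SG_c−1)/(SG_t−1)−1);  °P = 259 − 259/SG_t;  cells = rate·(V+V_w)·°P
V_w = 21.5·((1.093−1)/(1.076−1)−1) = 4.8092
V_final = 21.5 + 4.8092 = 26.3092
°P = 259 − 259/1.076 = 18.2937
cells = 1.09·26.3092·18.2937

524.6086 billion cells


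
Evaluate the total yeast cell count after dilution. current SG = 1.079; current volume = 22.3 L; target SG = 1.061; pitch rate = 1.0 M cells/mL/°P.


V_w = V·((SG_c−1)/(SG_t−1)−1);  °P = 259 − 259/SG_t;  cells = rate·(V+V_w)·°P
V_w = 22.3·((1.079−1)/(1.061−1)−1) = 6.5803
V_final = 22.3 + 6.5803 = 28.8803
°P = 259 − 259/1.061 = 14.8907
cells = 1.0·28.8803·14.8907

430.0474 billion cells


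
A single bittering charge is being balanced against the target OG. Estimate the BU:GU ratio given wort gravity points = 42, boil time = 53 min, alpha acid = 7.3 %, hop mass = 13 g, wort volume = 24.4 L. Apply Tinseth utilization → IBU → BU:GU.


U = 1.65·0.000125^(GP/1000)·(1−e^(−0.04t))/4.15;  IBU = (α/100)·m·U·1000/V;  BU:GU = IBU/GP
U = 1.65·0.000125^(42/1000)·(1−e^(−0.04·53))/4.15 = 0.2399
IBU = (7.3/100)·13·0.2399·1000/24.4 = 9.3293
BU:GU = 9.3293/42

0.2221


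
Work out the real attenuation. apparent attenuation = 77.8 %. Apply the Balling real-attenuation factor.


RA = AA · 0.8192
RA = 77.8 · 0.8192

63.7338 %


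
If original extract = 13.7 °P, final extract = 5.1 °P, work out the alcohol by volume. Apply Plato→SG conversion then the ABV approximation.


SG = 259/(259 − P);  ABV = (OG − FG)·131.25
OG = 259/(259 − 13.7) = 1.0558
FG = 259/(259 − 5.1) = 1.0201
ABV = (1.0558 − 1.0201)·131.25

4.6939 % ABV


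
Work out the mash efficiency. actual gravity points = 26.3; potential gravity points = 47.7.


efficiency = actual / potential × 100
efficiency = 26.3 / 47.7 × 100

55.1363 %


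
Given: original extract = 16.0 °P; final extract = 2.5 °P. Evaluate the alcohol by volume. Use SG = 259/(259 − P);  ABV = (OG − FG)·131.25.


OG = 259/(259 − 16.0) = 1.0658
FG = 259/(259 − 2.5) = 1.0097
ABV = (1.0658 − 1.0097)·131.25

7.3627 % ABV


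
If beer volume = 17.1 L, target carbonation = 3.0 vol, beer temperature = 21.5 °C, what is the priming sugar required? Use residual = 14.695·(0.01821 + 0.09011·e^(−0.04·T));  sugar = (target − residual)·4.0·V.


residual = 14.695·(0.01821 + 0.09011·e^(−0.04·21.5)) = 0.8279
sugar = (3.0 − 0.8279)·4.0·17.1

148.5694 g


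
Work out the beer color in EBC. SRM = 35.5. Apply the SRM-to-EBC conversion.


EBC = SRM · 1.97
EBC = 35.5 · 1.97

69.9350 EBC


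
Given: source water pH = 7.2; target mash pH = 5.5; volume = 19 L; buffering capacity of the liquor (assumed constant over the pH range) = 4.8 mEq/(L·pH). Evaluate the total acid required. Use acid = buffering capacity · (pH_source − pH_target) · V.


acid = 4.8 · (7.2 − 5.5) · 19

155.0400 mEq


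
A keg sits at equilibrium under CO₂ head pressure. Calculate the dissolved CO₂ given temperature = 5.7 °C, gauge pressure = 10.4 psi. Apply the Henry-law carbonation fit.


vols = (P + 14.695)·(0.01821 + 0.09011·e^(−0.04·T))
vols = (10.4 + 14.695)·(0.01821 + 0.09011·e^(−0.04·5.7))

2.2573 volumes


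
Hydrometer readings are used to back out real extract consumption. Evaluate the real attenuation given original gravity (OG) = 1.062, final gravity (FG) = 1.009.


AA = (OG−FG)/(OG−1)·100;  RA = AA·0.8192
AA = (1.062 − 1.009)/(1.062 − 1)·100 = 85.4839
RA = 85.4839·0.8192

70.0284 %


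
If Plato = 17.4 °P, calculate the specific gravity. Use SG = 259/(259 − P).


SG = 259/(259 − 17.4)

1.0720


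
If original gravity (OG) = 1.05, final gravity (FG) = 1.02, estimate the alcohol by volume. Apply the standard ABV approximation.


ABV = (OG − FG) · 131.25
ABV = (1.05 − 1.02) · 131.25

3.9375 % ABV
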